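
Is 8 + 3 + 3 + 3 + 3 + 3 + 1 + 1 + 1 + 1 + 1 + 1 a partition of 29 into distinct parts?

No

The parts sum to 29, and the condition 'all summands are distinct' is violated.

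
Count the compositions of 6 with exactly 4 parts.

10

A composition of 6 into 4 positive parts is chosen by placing 3 dividers among the 5 gaps between 6 units: C(5,3) = 10.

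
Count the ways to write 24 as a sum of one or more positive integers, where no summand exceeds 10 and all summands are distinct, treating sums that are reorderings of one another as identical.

There are too many to list fully; the first 12 (by largest part) are:
10+9+5
10+9+4+1
10+9+3+2
10+8+6
10+8+5+1
10+8+4+2
10+8+3+2+1
10+7+6+1
10+7+5+2
10+7+4+3
10+7+4+2+1
10+6+5+3
…and 26 more, for 38 total.

38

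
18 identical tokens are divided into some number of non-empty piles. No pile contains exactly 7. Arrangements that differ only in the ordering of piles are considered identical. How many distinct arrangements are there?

Systematic enumeration (by largest part, then next-largest, …) yields 329.

329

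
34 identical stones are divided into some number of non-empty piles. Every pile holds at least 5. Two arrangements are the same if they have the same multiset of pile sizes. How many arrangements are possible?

129

Enumerating by decreasing first part gives 129 partitions in all.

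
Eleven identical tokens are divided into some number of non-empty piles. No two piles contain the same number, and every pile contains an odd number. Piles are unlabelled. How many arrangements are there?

2

They are:
11
1,3,7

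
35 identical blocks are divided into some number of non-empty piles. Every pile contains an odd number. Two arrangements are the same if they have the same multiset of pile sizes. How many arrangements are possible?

585

Counting exhaustively, 585 partitions satisfy the conditions.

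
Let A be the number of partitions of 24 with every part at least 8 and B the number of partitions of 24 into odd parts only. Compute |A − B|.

Partitions of 24 with every part at least 8: 7.
Partitions of 24 into odd parts only: 122.
|7 − 122| = 115.

115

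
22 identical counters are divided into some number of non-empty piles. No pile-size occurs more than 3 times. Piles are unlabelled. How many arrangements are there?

Direct enumeration gives 484 partitions.

484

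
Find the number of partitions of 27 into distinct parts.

Systematic enumeration (by largest part, then next-largest, …) yields 192.

192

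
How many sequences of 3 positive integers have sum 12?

55

Place 2 bars in the 11 internal gaps of a row of 12 dots: C(11,2) = 55.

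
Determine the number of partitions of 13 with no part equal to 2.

45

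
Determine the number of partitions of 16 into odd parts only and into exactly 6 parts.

They are:
11+1+1+1+1+1
9+3+1+1+1+1
7+5+1+1+1+1
7+3+3+1+1+1
5+5+3+1+1+1
5+3+3+3+1+1
3+3+3+3+3+1

7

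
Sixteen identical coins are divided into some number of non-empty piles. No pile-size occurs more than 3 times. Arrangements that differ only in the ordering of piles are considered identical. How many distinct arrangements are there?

132

Counting exhaustively, 132 partitions satisfy the conditions.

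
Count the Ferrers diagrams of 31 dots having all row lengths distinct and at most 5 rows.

302

Direct enumeration gives 302 partitions.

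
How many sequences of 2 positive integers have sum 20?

By stars and bars with positive parts, the count is C(19,1) = 19.

19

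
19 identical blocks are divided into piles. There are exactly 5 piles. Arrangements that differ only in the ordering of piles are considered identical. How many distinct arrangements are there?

70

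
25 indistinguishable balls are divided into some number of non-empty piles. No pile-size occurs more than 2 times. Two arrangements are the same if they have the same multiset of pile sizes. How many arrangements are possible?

513

Counting exhaustively, 513 partitions satisfy the conditions.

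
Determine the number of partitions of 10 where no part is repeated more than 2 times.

Listing the qualifying partitions of 10:
10
9+1
8+2
8+1+1
7+3
7+2+1
6+4
6+3+1
6+2+2
6+2+1+1
5+5
5+4+1
5+3+2
5+3+1+1
5+2+2+1
4+4+2
4+4+1+1
4+3+3
4+3+2+1
4+2+2+1+1
3+3+2+2
3+3+2+1+1
That's 22 in total.

22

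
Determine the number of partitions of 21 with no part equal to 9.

Direct enumeration gives 715 partitions.

715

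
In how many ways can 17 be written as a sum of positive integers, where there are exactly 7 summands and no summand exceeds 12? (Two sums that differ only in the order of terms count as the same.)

38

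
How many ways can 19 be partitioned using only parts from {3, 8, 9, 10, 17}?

3

They are:
9+10
3+3+3+10
3+8+8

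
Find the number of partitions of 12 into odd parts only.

15

Enumerating:
11, 1
9, 3
9, 1, 1, 1
7, 5
7, 3, 1, 1
7, 1, 1, 1, 1, 1
5, 5, 1, 1
5, 3, 3, 1
5, 3, 1, 1, 1, 1
5, 1, 1, 1, 1, 1, 1, 1
3, 3, 3, 3
3, 3, 3, 1, 1, 1
3, 3, 1, 1, 1, 1, 1, 1
3, 1, 1, 1, 1, 1, 1, 1, 1, 1
1, 1, 1, 1, 1, 1, 1, 1, 1, 1, 1, 1
That's 15 in total.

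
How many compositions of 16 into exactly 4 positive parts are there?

455

By stars and bars with positive parts, the count is C(15,3) = 455.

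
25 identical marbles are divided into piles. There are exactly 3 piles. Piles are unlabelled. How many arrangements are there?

52

A partial list (first 12 by largest part):
23+1+1
22+2+1
21+3+1
21+2+2
20+4+1
20+3+2
19+5+1
19+4+2
19+3+3
18+6+1
18+5+2
18+4+3
…and 40 more, for 52 total.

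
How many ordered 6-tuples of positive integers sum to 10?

126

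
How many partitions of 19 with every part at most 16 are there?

486

Direct enumeration gives 486 partitions.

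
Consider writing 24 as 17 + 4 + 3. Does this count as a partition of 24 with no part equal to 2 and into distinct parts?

Yes

The parts sum to 24, and the condition 'no summand equals 2' holds; the condition 'all summands are distinct' holds.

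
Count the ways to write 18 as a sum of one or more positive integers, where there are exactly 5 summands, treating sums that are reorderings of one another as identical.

57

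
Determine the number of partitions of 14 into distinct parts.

Listing the qualifying partitions of 14:
14
13,1
12,2
11,3
11,2,1
10,4
10,3,1
9,5
9,4,1
9,3,2
8,6
8,5,1
8,4,2
8,3,2,1
7,6,1
7,5,2
7,4,3
7,4,2,1
6,5,3
6,5,2,1
6,4,3,1
5,4,3,2
Counting gives 22.

22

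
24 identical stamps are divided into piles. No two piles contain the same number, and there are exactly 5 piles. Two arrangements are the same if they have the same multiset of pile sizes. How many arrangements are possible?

23

The partitions of 24 that satisfy the conditions:
14+4+3+2+1
13+5+3+2+1
12+6+3+2+1
12+5+4+2+1
11+7+3+2+1
11+6+4+2+1
11+5+4+3+1
10+8+3+2+1
10+7+4+2+1
10+6+5+2+1
10+6+4+3+1
10+5+4+3+2
9+8+4+2+1
9+7+5+2+1
9+7+4+3+1
9+6+5+3+1
9+6+4+3+2
8+7+6+2+1
8+7+5+3+1
8+7+4+3+2
8+6+5+4+1
8+6+5+3+2
7+6+5+4+2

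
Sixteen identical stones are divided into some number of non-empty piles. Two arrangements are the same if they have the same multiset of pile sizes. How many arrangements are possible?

A full systematic count gives 231.

231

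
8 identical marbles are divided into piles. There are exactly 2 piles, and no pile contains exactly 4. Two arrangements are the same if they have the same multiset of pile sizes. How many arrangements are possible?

3

Listing the qualifying partitions of 8:
1 + 7
2 + 6
3 + 5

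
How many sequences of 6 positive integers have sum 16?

3003

Place 5 bars in the 15 internal gaps of a row of 16 dots: C(15,5) = 3003.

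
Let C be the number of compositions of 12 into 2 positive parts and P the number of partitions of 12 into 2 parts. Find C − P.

Ordered (compositions into 2 parts): C(11,1) = 11.
Partitions of 12 into exactly 2 parts: 6.
Difference: 11 − 6 = 5.

5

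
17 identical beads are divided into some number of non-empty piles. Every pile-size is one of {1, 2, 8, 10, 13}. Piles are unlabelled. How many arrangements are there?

22

Enumerating:
13 + 2 + 2
13 + 2 + 1 + 1
13 + 1 + 1 + 1 + 1
10 + 2 + 2 + 2 + 1
10 + 2 + 2 + 1 + 1 + 1
10 + 2 + 1 + 1 + 1 + 1 + 1
10 + 1 + 1 + 1 + 1 + 1 + 1 + 1
8 + 8 + 1
8 + 2 + 2 + 2 + 2 + 1
8 + 2 + 2 + 2 + 1 + 1 + 1
8 + 2 + 2 + 1 + 1 + 1 + 1 + 1
8 + 2 + 1 + 1 + 1 + 1 + 1 + 1 + 1
8 + 1 + 1 + 1 + 1 + 1 + 1 + 1 + 1 + 1
2 + 2 + 2 + 2 + 2 + 2 + 2 + 2 + 1
2 + 2 + 2 + 2 + 2 + 2 + 2 + 1 + 1 + 1
2 + 2 + 2 + 2 + 2 + 2 + 1 + 1 + 1 + 1 + 1
2 + 2 + 2 + 2 + 2 + 1 + 1 + 1 + 1 + 1 + 1 + 1
2 + 2 + 2 + 2 + 1 + 1 + 1 + 1 + 1 + 1 + 1 + 1 + 1
2 + 2 + 2 + 1 + 1 + 1 + 1 + 1 + 1 + 1 + 1 + 1 + 1 + 1
2 + 2 + 1 + 1 + 1 + 1 + 1 + 1 + 1 + 1 + 1 + 1 + 1 + 1 + 1
2 + 1 + 1 + 1 + 1 + 1 + 1 + 1 + 1 + 1 + 1 + 1 + 1 + 1 + 1 + 1
1 + 1 + 1 + 1 + 1 + 1 + 1 + 1 + 1 + 1 + 1 + 1 + 1 + 1 + 1 + 1 + 1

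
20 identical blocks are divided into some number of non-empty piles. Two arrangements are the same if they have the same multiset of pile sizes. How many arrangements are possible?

627

Systematic enumeration (by largest part, then next-largest, …) yields 627.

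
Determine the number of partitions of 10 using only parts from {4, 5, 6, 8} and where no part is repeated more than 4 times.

They are:
4,6
5,5

2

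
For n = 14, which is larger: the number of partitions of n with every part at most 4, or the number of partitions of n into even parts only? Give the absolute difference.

32

Partitions of 14 with every part at most 4: 47.
Partitions of 14 into even parts only: 15.
|47 − 15| = 32.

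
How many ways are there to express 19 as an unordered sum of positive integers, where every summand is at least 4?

Listing the qualifying partitions of 19:
19
4 + 15
5 + 14
6 + 13
7 + 12
8 + 11
4 + 4 + 11
9 + 10
4 + 5 + 10
4 + 6 + 9
5 + 5 + 9
4 + 7 + 8
5 + 6 + 8
5 + 7 + 7
6 + 6 + 7
4 + 4 + 4 + 7
4 + 4 + 5 + 6
4 + 5 + 5 + 5

18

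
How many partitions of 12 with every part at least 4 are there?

5

They are:
12
8+4
7+5
6+6
4+4+4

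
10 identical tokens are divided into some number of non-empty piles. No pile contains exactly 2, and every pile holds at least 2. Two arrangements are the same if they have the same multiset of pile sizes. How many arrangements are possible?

Listing the qualifying partitions of 10:
10
3+7
4+6
5+5
3+3+4

5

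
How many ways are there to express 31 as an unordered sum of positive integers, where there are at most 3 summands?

96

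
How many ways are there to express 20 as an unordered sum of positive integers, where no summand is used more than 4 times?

409

Systematic enumeration (by largest part, then next-largest, …) yields 409.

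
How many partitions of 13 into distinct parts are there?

18

They are:
13
12, 1
11, 2
10, 3
10, 2, 1
9, 4
9, 3, 1
8, 5
8, 4, 1
8, 3, 2
7, 6
7, 5, 1
7, 4, 2
7, 3, 2, 1
6, 5, 2
6, 4, 3
6, 4, 2, 1
5, 4, 3, 1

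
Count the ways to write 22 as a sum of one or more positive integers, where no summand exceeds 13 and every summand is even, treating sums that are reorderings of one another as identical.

A partial list (first 12 by largest part):
10, 12
2, 8, 12
4, 6, 12
2, 2, 6, 12
2, 4, 4, 12
2, 2, 2, 4, 12
2, 2, 2, 2, 2, 12
2, 10, 10
4, 8, 10
2, 2, 8, 10
6, 6, 10
2, 4, 6, 10
…and 32 more, for 44 total.

44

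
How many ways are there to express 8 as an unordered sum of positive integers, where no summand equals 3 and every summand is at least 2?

5

Listing the qualifying partitions of 8:
8
2,6
4,4
2,2,4
2,2,2,2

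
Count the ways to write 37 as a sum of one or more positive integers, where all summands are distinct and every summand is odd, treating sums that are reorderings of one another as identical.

35

There are too many to list fully; the first 12 (by largest part) are:
37
1 + 3 + 33
1 + 5 + 31
1 + 7 + 29
3 + 5 + 29
1 + 9 + 27
3 + 7 + 27
1 + 11 + 25
3 + 9 + 25
5 + 7 + 25
1 + 13 + 23
3 + 11 + 23
…and 23 more, for 35 total.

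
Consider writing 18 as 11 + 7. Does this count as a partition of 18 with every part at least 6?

Yes

The parts sum to 18, and the condition 'every summand is at least 6' holds.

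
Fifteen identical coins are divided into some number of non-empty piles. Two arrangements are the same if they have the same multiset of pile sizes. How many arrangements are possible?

Enumerating by decreasing first part gives 176 partitions in all.

176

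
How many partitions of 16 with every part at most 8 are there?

186

Counting exhaustively, 186 partitions satisfy the conditions.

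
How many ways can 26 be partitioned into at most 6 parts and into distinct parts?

165

Counting exhaustively, 165 partitions satisfy the conditions.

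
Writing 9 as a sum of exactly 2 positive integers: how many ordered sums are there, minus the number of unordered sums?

Ordered (compositions into 2 parts): C(8,1) = 8.
Partitions of 9 into exactly 2 parts: 4.
Difference: 8 − 4 = 4.

4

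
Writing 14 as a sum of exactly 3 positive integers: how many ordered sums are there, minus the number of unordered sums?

Compositions: C(13,2) = 78.
Partitions of 14 into exactly 3 parts: 16.
Difference: 78 − 16 = 62.

62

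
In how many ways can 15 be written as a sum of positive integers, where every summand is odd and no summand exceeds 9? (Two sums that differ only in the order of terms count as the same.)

Listing the qualifying partitions of 15:
9, 5, 1
9, 3, 3
9, 3, 1, 1, 1
9, 1, 1, 1, 1, 1, 1
7, 7, 1
7, 5, 3
7, 5, 1, 1, 1
7, 3, 3, 1, 1
7, 3, 1, 1, 1, 1, 1
7, 1, 1, 1, 1, 1, 1, 1, 1
5, 5, 5
5, 5, 3, 1, 1
5, 5, 1, 1, 1, 1, 1
5, 3, 3, 3, 1
5, 3, 3, 1, 1, 1, 1
5, 3, 1, 1, 1, 1, 1, 1, 1
5, 1, 1, 1, 1, 1, 1, 1, 1, 1, 1
3, 3, 3, 3, 3
3, 3, 3, 3, 1, 1, 1
3, 3, 3, 1, 1, 1, 1, 1, 1
3, 3, 1, 1, 1, 1, 1, 1, 1, 1, 1
3, 1, 1, 1, 1, 1, 1, 1, 1, 1, 1, 1, 1
1, 1, 1, 1, 1, 1, 1, 1, 1, 1, 1, 1, 1, 1, 1

23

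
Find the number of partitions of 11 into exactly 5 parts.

10

They are:
7 + 1 + 1 + 1 + 1
6 + 2 + 1 + 1 + 1
5 + 3 + 1 + 1 + 1
5 + 2 + 2 + 1 + 1
4 + 4 + 1 + 1 + 1
4 + 3 + 2 + 1 + 1
4 + 2 + 2 + 2 + 1
3 + 3 + 3 + 1 + 1
3 + 3 + 2 + 2 + 1
3 + 2 + 2 + 2 + 2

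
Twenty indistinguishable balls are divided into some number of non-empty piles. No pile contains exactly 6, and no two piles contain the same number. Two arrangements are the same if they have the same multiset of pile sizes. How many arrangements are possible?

47

A partial list (first 12 by largest part):
20
1, 19
2, 18
3, 17
1, 2, 17
4, 16
1, 3, 16
5, 15
1, 4, 15
2, 3, 15
1, 5, 14
2, 4, 14
…and 35 more, for 47 total.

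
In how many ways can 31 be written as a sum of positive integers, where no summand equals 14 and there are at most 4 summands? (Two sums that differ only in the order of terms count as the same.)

Counting exhaustively, 288 partitions satisfy the conditions.

288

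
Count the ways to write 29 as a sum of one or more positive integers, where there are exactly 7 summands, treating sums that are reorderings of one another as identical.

522

Counting exhaustively, 522 partitions satisfy the conditions.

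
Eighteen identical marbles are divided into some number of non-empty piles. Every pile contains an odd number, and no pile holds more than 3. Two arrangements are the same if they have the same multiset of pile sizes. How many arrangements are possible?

Enumerating:
3+3+3+3+3+3
3+3+3+3+3+1+1+1
3+3+3+3+1+1+1+1+1+1
3+3+3+1+1+1+1+1+1+1+1+1
3+3+1+1+1+1+1+1+1+1+1+1+1+1
3+1+1+1+1+1+1+1+1+1+1+1+1+1+1+1
1+1+1+1+1+1+1+1+1+1+1+1+1+1+1+1+1+1
Counting gives 7.

7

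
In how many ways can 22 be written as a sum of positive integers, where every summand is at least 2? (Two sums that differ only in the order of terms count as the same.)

210

Enumerating by decreasing first part gives 210 partitions in all.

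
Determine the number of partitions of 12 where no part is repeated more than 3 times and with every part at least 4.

5

Enumerating:
12
8 + 4
7 + 5
6 + 6
4 + 4 + 4
Counting gives 5.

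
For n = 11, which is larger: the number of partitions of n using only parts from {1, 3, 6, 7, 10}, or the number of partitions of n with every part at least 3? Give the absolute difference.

Partitions of 11 using only parts from {1, 3, 6, 7, 10}: 9.
Partitions of 11 with every part at least 3: 6.
|9 − 6| = 3.

3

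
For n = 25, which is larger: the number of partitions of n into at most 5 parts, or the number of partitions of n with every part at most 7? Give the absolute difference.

483

Partitions of 25 into at most 5 parts: 377.
Partitions of 25 with every part at most 7: 860.
|377 − 860| = 483.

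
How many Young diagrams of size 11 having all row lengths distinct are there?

Enumerating:
11
10+1
9+2
8+3
8+2+1
7+4
7+3+1
6+5
6+4+1
6+3+2
5+4+2
5+3+2+1
Counting gives 12.

12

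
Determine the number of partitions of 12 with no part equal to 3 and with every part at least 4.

They are:
12
4,8
5,7
6,6
4,4,4

5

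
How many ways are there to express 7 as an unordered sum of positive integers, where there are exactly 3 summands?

The partitions of 7 that satisfy the conditions:
5 + 1 + 1
4 + 2 + 1
3 + 3 + 1
3 + 2 + 2

4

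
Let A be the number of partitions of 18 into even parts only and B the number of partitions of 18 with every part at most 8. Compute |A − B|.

258

Partitions of 18 into even parts only: 30.
Partitions of 18 with every part at most 8: 288.
|30 − 288| = 258.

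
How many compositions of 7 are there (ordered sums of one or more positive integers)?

64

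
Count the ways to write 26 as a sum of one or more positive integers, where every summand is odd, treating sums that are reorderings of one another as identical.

Direct enumeration gives 165 partitions.

165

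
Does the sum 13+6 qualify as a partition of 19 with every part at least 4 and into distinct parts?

The parts sum to 19, and the condition 'every summand is at least 4' holds; the condition 'all summands are distinct' holds.

Yes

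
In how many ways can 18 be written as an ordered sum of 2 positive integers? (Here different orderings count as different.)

Equivalently, choose which 1 of the 17 gaps become plus signs: C(17,1) = 17.

17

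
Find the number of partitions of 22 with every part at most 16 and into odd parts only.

83

There are 83 such partitions.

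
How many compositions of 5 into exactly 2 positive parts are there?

A composition of 5 into 2 positive parts is chosen by placing 1 dividers among the 4 gaps between 5 units: C(4,1) = 4.

4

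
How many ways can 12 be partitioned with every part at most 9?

A full systematic count gives 73.

73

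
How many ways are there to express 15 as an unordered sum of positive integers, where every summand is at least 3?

17

The partitions of 15 that satisfy the conditions:
15
3, 12
4, 11
5, 10
6, 9
3, 3, 9
7, 8
3, 4, 8
3, 5, 7
4, 4, 7
3, 6, 6
4, 5, 6
3, 3, 3, 6
5, 5, 5
3, 3, 4, 5
3, 4, 4, 4
3, 3, 3, 3, 3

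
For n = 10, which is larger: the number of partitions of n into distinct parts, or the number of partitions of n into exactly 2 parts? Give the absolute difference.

Partitions of 10 into distinct parts: 10.
Partitions of 10 into exactly 2 parts: 5.
|10 − 5| = 5.

5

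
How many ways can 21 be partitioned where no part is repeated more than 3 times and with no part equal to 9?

345

Direct enumeration gives 345 partitions.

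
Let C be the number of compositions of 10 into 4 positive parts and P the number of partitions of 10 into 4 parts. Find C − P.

Ordered (compositions into 4 parts): C(9,3) = 84.
Partitions of 10 into exactly 4 parts: 9.
Difference: 84 − 9 = 75.

75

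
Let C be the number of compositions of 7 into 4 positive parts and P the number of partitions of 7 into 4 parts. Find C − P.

17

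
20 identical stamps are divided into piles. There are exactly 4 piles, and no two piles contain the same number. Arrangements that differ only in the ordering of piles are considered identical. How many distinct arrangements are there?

Enumerating:
14+3+2+1
13+4+2+1
12+5+2+1
12+4+3+1
11+6+2+1
11+5+3+1
11+4+3+2
10+7+2+1
10+6+3+1
10+5+4+1
10+5+3+2
9+8+2+1
9+7+3+1
9+6+4+1
9+6+3+2
9+5+4+2
8+7+4+1
8+7+3+2
8+6+5+1
8+6+4+2
8+5+4+3
7+6+5+2
7+6+4+3
Counting gives 23.

23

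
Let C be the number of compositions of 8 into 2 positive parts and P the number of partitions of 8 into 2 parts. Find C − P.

Ordered (compositions into 2 parts): C(7,1) = 7.
Unordered (partitions into 2 parts): 4.
Difference: 7 − 4 = 3.

3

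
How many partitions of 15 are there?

176

There are 176 such partitions.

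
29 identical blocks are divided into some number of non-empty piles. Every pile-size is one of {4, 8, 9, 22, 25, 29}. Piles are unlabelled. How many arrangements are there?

5

The partitions of 29 that satisfy the conditions:
29
25 + 4
9 + 8 + 8 + 4
9 + 8 + 4 + 4 + 4
9 + 4 + 4 + 4 + 4 + 4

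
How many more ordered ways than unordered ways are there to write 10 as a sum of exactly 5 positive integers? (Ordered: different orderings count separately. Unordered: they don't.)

Ordered (compositions into 5 parts): C(9,4) = 126.
Unordered (partitions into 5 parts): 7.
Difference: 126 − 7 = 119.

119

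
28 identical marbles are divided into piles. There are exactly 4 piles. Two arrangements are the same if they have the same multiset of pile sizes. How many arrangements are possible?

Direct enumeration gives 169 partitions.

169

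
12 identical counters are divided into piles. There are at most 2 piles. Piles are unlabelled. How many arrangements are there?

7

Listing the qualifying partitions of 12:
12
1+11
2+10
3+9
4+8
5+7
6+6
That's 7 in total.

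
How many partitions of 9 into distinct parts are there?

8

Listing the qualifying partitions of 9:
9
8 + 1
7 + 2
6 + 3
6 + 2 + 1
5 + 4
5 + 3 + 1
4 + 3 + 2
That's 8 in total.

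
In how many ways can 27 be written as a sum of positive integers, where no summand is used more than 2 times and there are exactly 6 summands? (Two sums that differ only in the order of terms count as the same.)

A full systematic count gives 181.

181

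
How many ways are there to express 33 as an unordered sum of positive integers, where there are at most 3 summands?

Systematic enumeration (by largest part, then next-largest, …) yields 108.

108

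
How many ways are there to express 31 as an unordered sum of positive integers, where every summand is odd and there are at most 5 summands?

Counting exhaustively, 82 partitions satisfy the conditions.

82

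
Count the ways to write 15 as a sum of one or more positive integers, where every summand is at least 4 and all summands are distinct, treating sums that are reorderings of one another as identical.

6

Listing the qualifying partitions of 15:
15
11,4
10,5
9,6
8,7
6,5,4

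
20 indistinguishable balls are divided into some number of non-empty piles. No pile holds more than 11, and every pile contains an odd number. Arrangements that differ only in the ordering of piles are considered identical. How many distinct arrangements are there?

A partial list (first 12 by largest part):
11, 9
11, 7, 1, 1
11, 5, 3, 1
11, 5, 1, 1, 1, 1
11, 3, 3, 3
11, 3, 3, 1, 1, 1
11, 3, 1, 1, 1, 1, 1, 1
11, 1, 1, 1, 1, 1, 1, 1, 1, 1
9, 9, 1, 1
9, 7, 3, 1
9, 7, 1, 1, 1, 1
9, 5, 5, 1
…and 41 more, for 53 total.

53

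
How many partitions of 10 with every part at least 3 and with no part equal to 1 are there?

5

Listing the qualifying partitions of 10:
10
7,3
6,4
5,5
4,3,3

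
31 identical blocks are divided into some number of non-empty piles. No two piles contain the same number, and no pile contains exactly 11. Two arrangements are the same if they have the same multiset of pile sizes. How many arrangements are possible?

284

Enumerating by decreasing first part gives 284 partitions in all.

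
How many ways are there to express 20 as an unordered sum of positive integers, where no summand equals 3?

A full systematic count gives 330.

330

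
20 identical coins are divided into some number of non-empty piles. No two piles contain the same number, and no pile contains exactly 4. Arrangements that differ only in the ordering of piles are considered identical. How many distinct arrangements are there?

There are too many to list fully; the first 12 (by largest part) are:
20
19, 1
18, 2
17, 3
17, 2, 1
16, 3, 1
15, 5
15, 3, 2
14, 6
14, 5, 1
14, 3, 2, 1
13, 7
…and 30 more, for 42 total.

42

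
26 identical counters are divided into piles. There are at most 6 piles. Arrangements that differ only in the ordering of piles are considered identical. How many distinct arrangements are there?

709

Enumerating by decreasing first part gives 709 partitions in all.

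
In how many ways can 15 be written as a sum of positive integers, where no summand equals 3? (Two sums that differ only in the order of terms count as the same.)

99

There are 99 such partitions.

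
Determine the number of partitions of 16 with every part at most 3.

There are too many to list fully; the first 12 (by largest part) are:
3, 3, 3, 3, 3, 1
3, 3, 3, 3, 2, 2
3, 3, 3, 3, 2, 1, 1
3, 3, 3, 3, 1, 1, 1, 1
3, 3, 3, 2, 2, 2, 1
3, 3, 3, 2, 2, 1, 1, 1
3, 3, 3, 2, 1, 1, 1, 1, 1
3, 3, 3, 1, 1, 1, 1, 1, 1, 1
3, 3, 2, 2, 2, 2, 2
3, 3, 2, 2, 2, 2, 1, 1
3, 3, 2, 2, 2, 1, 1, 1, 1
3, 3, 2, 2, 1, 1, 1, 1, 1, 1
…and 18 more, for 30 total.

30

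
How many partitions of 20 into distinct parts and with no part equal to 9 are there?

53

There are too many to list fully; the first 12 (by largest part) are:
20
19+1
18+2
17+3
17+2+1
16+4
16+3+1
15+5
15+4+1
15+3+2
14+6
14+5+1
…and 41 more, for 53 total.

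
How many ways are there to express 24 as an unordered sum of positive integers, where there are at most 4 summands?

169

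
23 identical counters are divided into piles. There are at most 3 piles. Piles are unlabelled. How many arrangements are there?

56

There are too many to list fully; the first 12 (by largest part) are:
23
22+1
21+2
21+1+1
20+3
20+2+1
19+4
19+3+1
19+2+2
18+5
18+4+1
18+3+2
…and 44 more, for 56 total.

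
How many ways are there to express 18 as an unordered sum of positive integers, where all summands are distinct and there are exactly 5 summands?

3

Enumerating:
1,2,3,4,8
1,2,3,5,7
1,2,4,5,6
Counting gives 3.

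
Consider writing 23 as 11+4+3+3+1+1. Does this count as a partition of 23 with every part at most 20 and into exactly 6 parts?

The parts sum to 23, and the condition 'no summand exceeds 20' holds; the condition 'there are exactly 6 summands' holds.

Yes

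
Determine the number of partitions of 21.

Counting exhaustively, 792 partitions satisfy the conditions.

792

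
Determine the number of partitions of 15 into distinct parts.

27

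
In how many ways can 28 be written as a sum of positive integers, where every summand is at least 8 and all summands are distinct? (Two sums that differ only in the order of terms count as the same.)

8

Enumerating:
28
20, 8
19, 9
18, 10
17, 11
16, 12
15, 13
11, 9, 8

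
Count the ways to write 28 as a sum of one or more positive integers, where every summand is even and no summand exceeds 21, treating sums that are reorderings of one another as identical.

128

Direct enumeration gives 128 partitions.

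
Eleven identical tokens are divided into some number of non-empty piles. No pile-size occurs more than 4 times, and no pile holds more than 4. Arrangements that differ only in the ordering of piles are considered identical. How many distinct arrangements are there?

The partitions of 11 that satisfy the conditions:
4+4+3
4+4+2+1
4+4+1+1+1
4+3+3+1
4+3+2+2
4+3+2+1+1
4+3+1+1+1+1
4+2+2+2+1
4+2+2+1+1+1
3+3+3+2
3+3+3+1+1
3+3+2+2+1
3+3+2+1+1+1
3+2+2+2+2
3+2+2+2+1+1
3+2+2+1+1+1+1
2+2+2+2+1+1+1
That's 17 in total.

17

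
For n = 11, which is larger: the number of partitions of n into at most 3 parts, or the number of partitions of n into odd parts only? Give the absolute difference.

4

Partitions of 11 into at most 3 parts: 16.
Partitions of 11 into odd parts only: 12.
|16 − 12| = 4.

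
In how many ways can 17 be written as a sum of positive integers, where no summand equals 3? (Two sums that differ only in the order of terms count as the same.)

Direct enumeration gives 162 partitions.

162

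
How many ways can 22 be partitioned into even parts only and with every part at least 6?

6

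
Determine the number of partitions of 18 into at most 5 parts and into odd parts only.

Enumerating:
1, 17
3, 15
1, 1, 1, 15
5, 13
1, 1, 3, 13
7, 11
1, 1, 5, 11
1, 3, 3, 11
9, 9
1, 1, 7, 9
1, 3, 5, 9
3, 3, 3, 9
1, 3, 7, 7
1, 5, 5, 7
3, 3, 5, 7
3, 5, 5, 5

16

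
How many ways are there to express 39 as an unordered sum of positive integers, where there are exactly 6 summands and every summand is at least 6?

3

Listing the qualifying partitions of 39:
9, 6, 6, 6, 6, 6
8, 7, 6, 6, 6, 6
7, 7, 7, 6, 6, 6
Counting gives 3.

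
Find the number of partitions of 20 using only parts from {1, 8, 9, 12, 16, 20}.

The partitions of 20 that satisfy the conditions:
20
16 + 1 + 1 + 1 + 1
12 + 8
12 + 1 + 1 + 1 + 1 + 1 + 1 + 1 + 1
9 + 9 + 1 + 1
9 + 8 + 1 + 1 + 1
9 + 1 + 1 + 1 + 1 + 1 + 1 + 1 + 1 + 1 + 1 + 1
8 + 8 + 1 + 1 + 1 + 1
8 + 1 + 1 + 1 + 1 + 1 + 1 + 1 + 1 + 1 + 1 + 1 + 1
1 + 1 + 1 + 1 + 1 + 1 + 1 + 1 + 1 + 1 + 1 + 1 + 1 + 1 + 1 + 1 + 1 + 1 + 1 + 1
That's 10 in total.

10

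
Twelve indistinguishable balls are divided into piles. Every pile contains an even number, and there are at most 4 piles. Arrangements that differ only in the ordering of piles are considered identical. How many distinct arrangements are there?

9

They are:
12
10 + 2
8 + 4
8 + 2 + 2
6 + 6
6 + 4 + 2
6 + 2 + 2 + 2
4 + 4 + 4
4 + 4 + 2 + 2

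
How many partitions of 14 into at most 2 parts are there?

8

They are:
14
1+13
2+12
3+11
4+10
5+9
6+8
7+7
Counting gives 8.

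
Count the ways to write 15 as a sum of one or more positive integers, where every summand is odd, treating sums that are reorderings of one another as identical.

There are too many to list fully; the first 12 (by largest part) are:
15
13, 1, 1
11, 3, 1
11, 1, 1, 1, 1
9, 5, 1
9, 3, 3
9, 3, 1, 1, 1
9, 1, 1, 1, 1, 1, 1
7, 7, 1
7, 5, 3
7, 5, 1, 1, 1
7, 3, 3, 1, 1
…and 15 more, for 27 total.

27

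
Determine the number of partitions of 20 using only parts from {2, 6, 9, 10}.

The partitions of 20 that satisfy the conditions:
10,10
10,6,2,2
10,2,2,2,2,2
9,9,2
6,6,6,2
6,6,2,2,2,2
6,2,2,2,2,2,2,2
2,2,2,2,2,2,2,2,2,2

8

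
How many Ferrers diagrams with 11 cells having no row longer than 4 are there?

A partial list (first 12 by largest part):
4, 4, 3
4, 4, 2, 1
4, 4, 1, 1, 1
4, 3, 3, 1
4, 3, 2, 2
4, 3, 2, 1, 1
4, 3, 1, 1, 1, 1
4, 2, 2, 2, 1
4, 2, 2, 1, 1, 1
4, 2, 1, 1, 1, 1, 1
4, 1, 1, 1, 1, 1, 1, 1
3, 3, 3, 2
…and 15 more, for 27 total.

27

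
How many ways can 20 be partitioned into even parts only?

42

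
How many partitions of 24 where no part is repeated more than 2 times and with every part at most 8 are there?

138

A full systematic count gives 138.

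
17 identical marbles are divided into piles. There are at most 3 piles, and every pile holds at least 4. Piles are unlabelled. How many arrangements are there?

Listing the qualifying partitions of 17:
17
13, 4
12, 5
11, 6
10, 7
9, 8
9, 4, 4
8, 5, 4
7, 6, 4
7, 5, 5
6, 6, 5

11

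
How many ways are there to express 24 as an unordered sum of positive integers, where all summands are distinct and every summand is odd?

Listing the qualifying partitions of 24:
23 + 1
21 + 3
19 + 5
17 + 7
15 + 9
15 + 5 + 3 + 1
13 + 11
13 + 7 + 3 + 1
11 + 9 + 3 + 1
11 + 7 + 5 + 1
9 + 7 + 5 + 3

11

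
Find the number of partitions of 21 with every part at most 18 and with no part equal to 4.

Counting exhaustively, 491 partitions satisfy the conditions.

491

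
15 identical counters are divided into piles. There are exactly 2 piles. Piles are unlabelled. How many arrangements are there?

7

Listing the qualifying partitions of 15:
14 + 1
13 + 2
12 + 3
11 + 4
10 + 5
9 + 6
8 + 7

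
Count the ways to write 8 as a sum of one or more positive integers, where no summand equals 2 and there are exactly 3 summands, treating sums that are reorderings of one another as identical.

2

They are:
1+1+6
1+3+4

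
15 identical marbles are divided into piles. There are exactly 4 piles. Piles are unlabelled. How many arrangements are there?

A partial list (first 12 by largest part):
12 + 1 + 1 + 1
11 + 2 + 1 + 1
10 + 3 + 1 + 1
10 + 2 + 2 + 1
9 + 4 + 1 + 1
9 + 3 + 2 + 1
9 + 2 + 2 + 2
8 + 5 + 1 + 1
8 + 4 + 2 + 1
8 + 3 + 3 + 1
8 + 3 + 2 + 2
7 + 6 + 1 + 1
…and 15 more, for 27 total.

27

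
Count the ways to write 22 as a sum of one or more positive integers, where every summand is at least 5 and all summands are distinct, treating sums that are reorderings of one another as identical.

11

They are:
22
17 + 5
16 + 6
15 + 7
14 + 8
13 + 9
12 + 10
11 + 6 + 5
10 + 7 + 5
9 + 8 + 5
9 + 7 + 6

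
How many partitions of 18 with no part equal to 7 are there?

329

Counting exhaustively, 329 partitions satisfy the conditions.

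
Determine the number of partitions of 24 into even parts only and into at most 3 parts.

The partitions of 24 that satisfy the conditions:
24
2+22
4+20
2+2+20
6+18
2+4+18
8+16
2+6+16
4+4+16
10+14
2+8+14
4+6+14
12+12
2+10+12
4+8+12
6+6+12
4+10+10
6+8+10
8+8+8
That's 19 in total.

19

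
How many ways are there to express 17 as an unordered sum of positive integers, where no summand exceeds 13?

290

A full systematic count gives 290.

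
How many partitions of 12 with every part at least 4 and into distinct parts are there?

3

Listing the qualifying partitions of 12:
12
8+4
7+5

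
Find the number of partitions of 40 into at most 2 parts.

21

Enumerating:
40
39, 1
38, 2
37, 3
36, 4
35, 5
34, 6
33, 7
32, 8
31, 9
30, 10
29, 11
28, 12
27, 13
26, 14
25, 15
24, 16
23, 17
22, 18
21, 19
20, 20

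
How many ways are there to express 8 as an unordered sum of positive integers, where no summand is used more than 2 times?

13

Listing the qualifying partitions of 8:
8
7+1
6+2
6+1+1
5+3
5+2+1
4+4
4+3+1
4+2+2
4+2+1+1
3+3+2
3+3+1+1
3+2+2+1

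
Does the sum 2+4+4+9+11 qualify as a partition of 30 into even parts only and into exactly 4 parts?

The parts sum to 30, and the condition 'every summand is even' is violated.

No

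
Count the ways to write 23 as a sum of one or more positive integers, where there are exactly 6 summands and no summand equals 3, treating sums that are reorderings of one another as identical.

There are 79 such partitions.

79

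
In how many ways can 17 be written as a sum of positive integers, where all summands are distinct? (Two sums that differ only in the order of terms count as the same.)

There are too many to list fully; the first 12 (by largest part) are:
17
16,1
15,2
14,3
14,2,1
13,4
13,3,1
12,5
12,4,1
12,3,2
11,6
11,5,1
…and 26 more, for 38 total.

38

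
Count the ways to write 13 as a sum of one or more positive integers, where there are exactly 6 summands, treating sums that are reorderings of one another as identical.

14

The partitions of 13 that satisfy the conditions:
1,1,1,1,1,8
1,1,1,1,2,7
1,1,1,1,3,6
1,1,1,2,2,6
1,1,1,1,4,5
1,1,1,2,3,5
1,1,2,2,2,5
1,1,1,2,4,4
1,1,1,3,3,4
1,1,2,2,3,4
1,2,2,2,2,4
1,1,2,3,3,3
1,2,2,2,3,3
2,2,2,2,2,3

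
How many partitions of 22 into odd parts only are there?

89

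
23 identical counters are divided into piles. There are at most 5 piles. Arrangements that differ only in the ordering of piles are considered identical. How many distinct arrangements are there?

A full systematic count gives 291.

291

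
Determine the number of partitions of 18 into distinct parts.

A partial list (first 12 by largest part):
18
17 + 1
16 + 2
15 + 3
15 + 2 + 1
14 + 4
14 + 3 + 1
13 + 5
13 + 4 + 1
13 + 3 + 2
12 + 6
12 + 5 + 1
…and 34 more, for 46 total.

46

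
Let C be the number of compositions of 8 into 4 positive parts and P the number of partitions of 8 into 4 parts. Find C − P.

30

Ordered (compositions into 4 parts): C(7,3) = 35.
Partitions of 8 into exactly 4 parts: 5.
Difference: 35 − 5 = 30.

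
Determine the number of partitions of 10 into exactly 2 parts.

The partitions of 10 that satisfy the conditions:
9,1
8,2
7,3
6,4
5,5
That's 5 in total.

5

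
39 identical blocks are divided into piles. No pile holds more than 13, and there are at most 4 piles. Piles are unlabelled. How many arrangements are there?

39

A partial list (first 12 by largest part):
13,13,13
13,13,12,1
13,13,11,2
13,13,10,3
13,13,9,4
13,13,8,5
13,13,7,6
13,12,12,2
13,12,11,3
13,12,10,4
13,12,9,5
13,12,8,6
…and 27 more, for 39 total.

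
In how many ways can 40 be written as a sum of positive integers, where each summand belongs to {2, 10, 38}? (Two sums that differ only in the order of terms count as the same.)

Listing the qualifying partitions of 40:
38,2
10,10,10,10
10,10,10,2,2,2,2,2
10,10,2,2,2,2,2,2,2,2,2,2
10,2,2,2,2,2,2,2,2,2,2,2,2,2,2,2
2,2,2,2,2,2,2,2,2,2,2,2,2,2,2,2,2,2,2,2
Counting gives 6.

6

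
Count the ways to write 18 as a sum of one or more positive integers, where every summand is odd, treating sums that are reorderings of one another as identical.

46

There are too many to list fully; the first 12 (by largest part) are:
17, 1
15, 3
15, 1, 1, 1
13, 5
13, 3, 1, 1
13, 1, 1, 1, 1, 1
11, 7
11, 5, 1, 1
11, 3, 3, 1
11, 3, 1, 1, 1, 1
11, 1, 1, 1, 1, 1, 1, 1
9, 9
…and 34 more, for 46 total.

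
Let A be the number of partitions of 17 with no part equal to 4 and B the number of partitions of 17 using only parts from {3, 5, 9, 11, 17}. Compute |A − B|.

Partitions of 17 with no part equal to 4: 196.
Partitions of 17 using only parts from {3, 5, 9, 11, 17}: 4.
|196 − 4| = 192.

192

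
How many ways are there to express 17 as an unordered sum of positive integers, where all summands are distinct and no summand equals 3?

The partitions of 17 that satisfy the conditions:
17
16 + 1
15 + 2
14 + 2 + 1
13 + 4
12 + 5
12 + 4 + 1
11 + 6
11 + 5 + 1
11 + 4 + 2
10 + 7
10 + 6 + 1
10 + 5 + 2
10 + 4 + 2 + 1
9 + 8
9 + 7 + 1
9 + 6 + 2
9 + 5 + 2 + 1
8 + 7 + 2
8 + 6 + 2 + 1
8 + 5 + 4
7 + 6 + 4
7 + 5 + 4 + 1
6 + 5 + 4 + 2
That's 24 in total.

24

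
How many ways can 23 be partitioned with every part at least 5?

21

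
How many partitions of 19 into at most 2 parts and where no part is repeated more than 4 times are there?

10

Enumerating:
19
1 + 18
2 + 17
3 + 16
4 + 15
5 + 14
6 + 13
7 + 12
8 + 11
9 + 10
That's 10 in total.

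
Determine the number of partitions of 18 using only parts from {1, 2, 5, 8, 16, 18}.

39

There are too many to list fully; the first 12 (by largest part) are:
18
16+2
16+1+1
8+8+2
8+8+1+1
8+5+5
8+5+2+2+1
8+5+2+1+1+1
8+5+1+1+1+1+1
8+2+2+2+2+2
8+2+2+2+2+1+1
8+2+2+2+1+1+1+1
…and 27 more, for 39 total.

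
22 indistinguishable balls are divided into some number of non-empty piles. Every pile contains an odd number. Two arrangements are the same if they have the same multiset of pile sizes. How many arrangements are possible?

Direct enumeration gives 89 partitions.

89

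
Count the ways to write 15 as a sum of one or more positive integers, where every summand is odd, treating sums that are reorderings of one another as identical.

There are too many to list fully; the first 12 (by largest part) are:
15
13,1,1
11,3,1
11,1,1,1,1
9,5,1
9,3,3
9,3,1,1,1
9,1,1,1,1,1,1
7,7,1
7,5,3
7,5,1,1,1
7,3,3,1,1
…and 15 more, for 27 total.

27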